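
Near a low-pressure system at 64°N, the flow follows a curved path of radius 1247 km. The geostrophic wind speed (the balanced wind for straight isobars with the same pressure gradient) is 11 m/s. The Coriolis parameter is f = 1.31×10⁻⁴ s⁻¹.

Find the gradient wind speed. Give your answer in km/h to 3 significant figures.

Around a low, centrifugal force acts outward with Coriolis, so pressure-gradient force balances both:
(1/ρ)|∂P/∂n| = fV + V²/R  →  V² + fR·V − fR·V_g = 0
With fR = 1.31×10⁻⁴ × 1247×10³ m = 163 m/s:
V = [−fR + √((fR)² + 4 fR V_g)]/2 = [−163 + √(163² + 4×163×11)]/2 = 10.3 m/s
Subgeostrophic (V < V_g = 11 m/s), as expected around a low.
Converting: 10.3 m/s × 3.6 = 37.2 km/h

37.2 km/h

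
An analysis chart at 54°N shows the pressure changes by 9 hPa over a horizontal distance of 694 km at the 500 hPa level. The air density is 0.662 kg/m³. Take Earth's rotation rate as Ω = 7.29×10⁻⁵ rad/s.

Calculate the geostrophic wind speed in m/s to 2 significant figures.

17 m/s

Coriolis parameter at 54°N:
f = 2Ω sin φ = 2 × 7.29×10⁻⁵ × sin 54° = 1.18×10⁻⁴ s⁻¹
Pressure gradient: |∂P/∂n| = 900 Pa / 694000 m = 1.30×10⁻³ Pa/m
Geostrophic balance (pressure-gradient force = Coriolis force):
V_g = (1/(fρ)) |∂P/∂n| = 1.30×10⁻³ / (1.18×10⁻⁴ × 0.662) = 16.6 m/s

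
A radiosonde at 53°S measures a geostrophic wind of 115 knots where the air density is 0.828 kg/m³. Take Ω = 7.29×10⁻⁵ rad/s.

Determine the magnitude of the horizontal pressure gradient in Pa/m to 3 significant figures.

Coriolis parameter at 53°S:
f = 2Ω sin φ = 2 × 7.29×10⁻⁵ × sin 53° = 1.16×10⁻⁴ s⁻¹
Wind speed in SI: 115 knots = 59.2 m/s
Geostrophic balance rearranged: |∂P/∂n| = f ρ V_g
|∂P/∂n| = 1.16×10⁻⁴ × 0.828 × 59.2 = 5.70×10⁻³ Pa/m

5.70×10⁻³ Pa/m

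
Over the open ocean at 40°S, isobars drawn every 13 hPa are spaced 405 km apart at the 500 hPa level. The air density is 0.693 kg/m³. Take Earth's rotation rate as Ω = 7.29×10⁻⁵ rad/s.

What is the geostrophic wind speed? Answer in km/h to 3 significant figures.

178 km/h

Coriolis parameter at 40°S:
f = 2Ω sin φ = 2 × 7.29×10⁻⁵ × sin 40° = 9.37×10⁻⁵ s⁻¹
Pressure gradient: |∂P/∂n| = 1300 Pa / 405000 m = 3.21×10⁻³ Pa/m
Geostrophic balance (pressure-gradient force = Coriolis force):
V_g = (1/(fρ)) |∂P/∂n| = 3.21×10⁻³ / (9.37×10⁻⁵ × 0.693) = 49.4 m/s
Converting: 49.4 m/s × 3.6 = 178 km/h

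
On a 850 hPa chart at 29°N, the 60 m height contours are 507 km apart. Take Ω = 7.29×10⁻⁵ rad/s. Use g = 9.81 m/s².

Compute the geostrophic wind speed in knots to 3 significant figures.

31.9 knots

Coriolis parameter at 29°N:
f = 2Ω sin φ = 2 × 7.29×10⁻⁵ × sin 29° = 7.07×10⁻⁵ s⁻¹
Height gradient: |∂Z/∂n| = 60 m / 507000 m = 1.18×10⁻⁴
On a pressure surface, geostrophic balance gives V_g = (g/f)|∂Z/∂n|:
V_g = 9.81 × 1.18×10⁻⁴ / 7.07×10⁻⁵ = 16.4 m/s
Converting: 16.4 m/s × 1.944 = 31.9 knots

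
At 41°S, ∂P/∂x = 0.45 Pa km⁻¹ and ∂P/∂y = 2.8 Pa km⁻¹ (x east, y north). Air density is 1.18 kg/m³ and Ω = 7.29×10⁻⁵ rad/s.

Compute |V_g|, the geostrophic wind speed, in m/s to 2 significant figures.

25 m/s

Coriolis parameter at 41°S:
f = 2Ω sin φ = 2 × 7.29×10⁻⁵ × sin 41° = 9.57×10⁻⁵ s⁻¹
In the Southern Hemisphere f is negative: f = −9.57×10⁻⁵ s⁻¹.
Component geostrophic relations (x east, y north):
u_g = −(1/(fρ)) ∂P/∂y,  v_g = (1/(fρ)) ∂P/∂x
u_g = −(2.8×10⁻³)/(−9.57×10⁻⁵ × 1.18) = 24.8 m/s;  v_g = (0.45×10⁻³)/(−9.57×10⁻⁵ × 1.18) = −3.99 m/s
|V_g| = √(u_g² + v_g²) = 25.1 m/s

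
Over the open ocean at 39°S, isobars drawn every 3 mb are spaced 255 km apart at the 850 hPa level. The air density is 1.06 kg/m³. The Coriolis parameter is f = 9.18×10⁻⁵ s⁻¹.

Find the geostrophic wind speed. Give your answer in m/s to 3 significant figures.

Pressure gradient: |∂P/∂n| = 300 Pa / 255000 m = 1.18×10⁻³ Pa/m
Geostrophic balance (pressure-gradient force = Coriolis force):
V_g = (1/(fρ)) |∂P/∂n| = 1.18×10⁻³ / (9.18×10⁻⁵ × 1.06) = 12.1 m/s

12.1 m/s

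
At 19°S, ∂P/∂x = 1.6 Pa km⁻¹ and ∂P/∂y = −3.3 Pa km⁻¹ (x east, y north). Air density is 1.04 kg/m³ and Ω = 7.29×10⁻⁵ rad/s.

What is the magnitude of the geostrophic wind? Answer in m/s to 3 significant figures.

Coriolis parameter at 19°S:
f = 2Ω sin φ = 2 × 7.29×10⁻⁵ × sin 19° = 4.75×10⁻⁵ s⁻¹
In the Southern Hemisphere f is negative: f = −4.75×10⁻⁵ s⁻¹.
Component geostrophic relations (x east, y north):
u_g = −(1/(fρ)) ∂P/∂y,  v_g = (1/(fρ)) ∂P/∂x
u_g = −(−3.3×10⁻³)/(−4.75×10⁻⁵ × 1.04) = −66.8 m/s;  v_g = (1.6×10⁻³)/(−4.75×10⁻⁵ × 1.04) = −32.4 m/s
|V_g| = √(u_g² + v_g²) = 74.3 m/s

74.3 m/s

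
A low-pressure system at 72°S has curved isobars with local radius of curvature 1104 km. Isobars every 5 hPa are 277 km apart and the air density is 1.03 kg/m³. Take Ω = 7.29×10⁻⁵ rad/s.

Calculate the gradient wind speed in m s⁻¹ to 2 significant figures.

Coriolis parameter at 72°S:
f = 2Ω sin φ = 2 × 7.29×10⁻⁵ × sin 72° = 1.39×10⁻⁴ s⁻¹
Pressure gradient: |∂P/∂n| = 500 Pa / 277000 m = 1.81×10⁻³ Pa/m
Geostrophic speed: V_g = |∂P/∂n|/(fρ) = 1.81×10⁻³/(1.39×10⁻⁴ × 1.03) = 12.6 m/s
Around a low, centrifugal force acts outward with Coriolis, so pressure-gradient force balances both:
(1/ρ)|∂P/∂n| = fV + V²/R  →  V² + fR·V − fR·V_g = 0
With fR = 1.39×10⁻⁴ × 1104×10³ m = 153 m/s:
V = [−fR + √((fR)² + 4 fR V_g)]/2 = [−153 + √(153² + 4×153×12.6)]/2 = 11.7 m/s
Subgeostrophic (V < V_g = 12.6 m/s), as expected around a low.

12 m s⁻¹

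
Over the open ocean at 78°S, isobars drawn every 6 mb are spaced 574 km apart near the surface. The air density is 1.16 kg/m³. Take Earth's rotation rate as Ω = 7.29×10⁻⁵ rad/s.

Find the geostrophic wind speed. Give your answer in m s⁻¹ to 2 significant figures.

Coriolis parameter at 78°S:
f = 2Ω sin φ = 2 × 7.29×10⁻⁵ × sin 78° = 1.43×10⁻⁴ s⁻¹
Pressure gradient: |∂P/∂n| = 600 Pa / 574000 m = 1.05×10⁻³ Pa/m
Geostrophic balance (pressure-gradient force = Coriolis force):
V_g = (1/(fρ)) |∂P/∂n| = 1.05×10⁻³ / (1.43×10⁻⁴ × 1.16) = 6.32 m/s

6.3 m s⁻¹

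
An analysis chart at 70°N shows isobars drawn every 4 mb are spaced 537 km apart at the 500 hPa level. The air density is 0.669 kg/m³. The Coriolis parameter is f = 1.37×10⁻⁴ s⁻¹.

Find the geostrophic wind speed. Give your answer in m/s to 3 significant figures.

Pressure gradient: |∂P/∂n| = 400 Pa / 537000 m = 7.45×10⁻⁴ Pa/m
Geostrophic balance (pressure-gradient force = Coriolis force):
V_g = (1/(fρ)) |∂P/∂n| = 7.45×10⁻⁴ / (1.37×10⁻⁴ × 0.669) = 8.13 m/s

8.13 m/s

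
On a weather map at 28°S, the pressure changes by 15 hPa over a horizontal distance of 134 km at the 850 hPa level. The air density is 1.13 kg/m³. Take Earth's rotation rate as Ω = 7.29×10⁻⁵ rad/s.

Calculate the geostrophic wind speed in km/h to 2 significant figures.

Coriolis parameter at 28°S:
f = 2Ω sin φ = 2 × 7.29×10⁻⁵ × sin 28° = 6.84×10⁻⁵ s⁻¹
Pressure gradient: |∂P/∂n| = 1500 Pa / 134000 m = 1.12×10⁻² Pa/m
Geostrophic balance (pressure-gradient force = Coriolis force):
V_g = (1/(fρ)) |∂P/∂n| = 1.12×10⁻² / (6.84×10⁻⁵ × 1.13) = 145 m/s
Converting: 145 m/s × 3.6 = 520 km/h

520 km/h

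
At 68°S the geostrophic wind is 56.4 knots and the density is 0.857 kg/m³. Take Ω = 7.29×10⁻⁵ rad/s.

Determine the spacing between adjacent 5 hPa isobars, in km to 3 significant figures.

149 km

Coriolis parameter at 68°S:
f = 2Ω sin φ = 2 × 7.29×10⁻⁵ × sin 68° = 1.35×10⁻⁴ s⁻¹
Wind speed in SI: 56.4 knots = 29.0 m/s
Geostrophic balance rearranged: |∂P/∂n| = f ρ V_g
|∂P/∂n| = 1.35×10⁻⁴ × 0.857 × 29.0 = 3.36×10⁻³ Pa/m
Isobar spacing: Δn = ΔP/|∂P/∂n| = 500 Pa / 3.36×10⁻³ Pa/m = 148747 m ≈ 149 km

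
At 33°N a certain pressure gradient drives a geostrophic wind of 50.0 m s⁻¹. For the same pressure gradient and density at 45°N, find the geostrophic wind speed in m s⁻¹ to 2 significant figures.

With the same pressure gradient and density, V_g ∝ 1/f ∝ 1/sin φ.
V₂ = V₁ · sin φ₁ / sin φ₂ = 50.0 × sin 33° / sin 45°
V₂ = 50.0 × 0.5446/0.7071 = 39 m s⁻¹

39 m s⁻¹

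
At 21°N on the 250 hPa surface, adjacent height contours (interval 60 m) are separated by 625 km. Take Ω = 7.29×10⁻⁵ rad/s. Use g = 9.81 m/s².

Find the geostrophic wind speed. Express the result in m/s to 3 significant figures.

18.0 m/s

Coriolis parameter at 21°N:
f = 2Ω sin φ = 2 × 7.29×10⁻⁵ × sin 21° = 5.23×10⁻⁵ s⁻¹
Height gradient: |∂Z/∂n| = 60 m / 625000 m = 9.60×10⁻⁵
On a pressure surface, geostrophic balance gives V_g = (g/f)|∂Z/∂n|:
V_g = 9.81 × 9.60×10⁻⁵ / 5.23×10⁻⁵ = 18.0 m/s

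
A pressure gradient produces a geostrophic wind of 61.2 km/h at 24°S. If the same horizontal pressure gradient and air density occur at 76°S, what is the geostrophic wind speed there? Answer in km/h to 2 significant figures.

With the same pressure gradient and density, V_g ∝ 1/f ∝ 1/sin φ.
V₂ = V₁ · sin φ₁ / sin φ₂ = 61.2 × sin 24° / sin 76°
V₂ = 61.2 × 0.4067/0.9703 = 26 km/h

26 km/h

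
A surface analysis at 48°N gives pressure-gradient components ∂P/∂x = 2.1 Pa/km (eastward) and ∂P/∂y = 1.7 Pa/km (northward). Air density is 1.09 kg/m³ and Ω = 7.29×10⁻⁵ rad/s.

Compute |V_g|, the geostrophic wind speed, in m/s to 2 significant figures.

23 m/s

Coriolis parameter at 48°N:
f = 2Ω sin φ = 2 × 7.29×10⁻⁵ × sin 48° = 1.08×10⁻⁴ s⁻¹
Component geostrophic relations (x east, y north):
u_g = −(1/(fρ)) ∂P/∂y,  v_g = (1/(fρ)) ∂P/∂x
u_g = −(1.7×10⁻³)/(1.08×10⁻⁴ × 1.09) = −14.4 m/s;  v_g = (2.1×10⁻³)/(1.08×10⁻⁴ × 1.09) = 17.8 m/s
|V_g| = √(u_g² + v_g²) = 22.9 m/s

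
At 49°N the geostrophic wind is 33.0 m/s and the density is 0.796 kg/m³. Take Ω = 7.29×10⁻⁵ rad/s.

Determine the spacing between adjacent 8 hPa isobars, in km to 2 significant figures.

Coriolis parameter at 49°N:
f = 2Ω sin φ = 2 × 7.29×10⁻⁵ × sin 49° = 1.10×10⁻⁴ s⁻¹
Geostrophic balance rearranged: |∂P/∂n| = f ρ V_g
|∂P/∂n| = 1.10×10⁻⁴ × 0.796 × 33.0 = 2.89×10⁻³ Pa/m
Isobar spacing: Δn = ΔP/|∂P/∂n| = 800 Pa / 2.89×10⁻³ Pa/m = 276774 m ≈ 280 km

280 km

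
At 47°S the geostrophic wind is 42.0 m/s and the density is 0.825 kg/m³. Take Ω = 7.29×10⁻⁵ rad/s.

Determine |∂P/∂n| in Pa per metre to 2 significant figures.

3.7×10⁻³ Pa/m

Coriolis parameter at 47°S:
f = 2Ω sin φ = 2 × 7.29×10⁻⁵ × sin 47° = 1.07×10⁻⁴ s⁻¹
Geostrophic balance rearranged: |∂P/∂n| = f ρ V_g
|∂P/∂n| = 1.07×10⁻⁴ × 0.825 × 42.0 = 3.69×10⁻³ Pa/m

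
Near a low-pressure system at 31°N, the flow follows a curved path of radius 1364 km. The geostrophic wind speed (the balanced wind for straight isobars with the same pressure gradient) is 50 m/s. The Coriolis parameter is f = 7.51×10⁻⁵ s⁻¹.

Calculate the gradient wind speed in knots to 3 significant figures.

71.5 knots

Around a low, centrifugal force acts outward with Coriolis, so pressure-gradient force balances both:
(1/ρ)|∂P/∂n| = fV + V²/R  →  V² + fR·V − fR·V_g = 0
With fR = 7.51×10⁻⁵ × 1364×10³ m = 102 m/s:
V = [−fR + √((fR)² + 4 fR V_g)]/2 = [−102 + √(102² + 4×102×50)]/2 = 36.8 m/s
Subgeostrophic (V < V_g = 50 m/s), as expected around a low.
Converting: 36.8 m/s × 1.944 = 71.5 knots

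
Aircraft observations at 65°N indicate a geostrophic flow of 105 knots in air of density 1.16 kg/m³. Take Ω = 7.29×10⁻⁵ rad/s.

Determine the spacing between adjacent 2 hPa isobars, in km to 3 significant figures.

Coriolis parameter at 65°N:
f = 2Ω sin φ = 2 × 7.29×10⁻⁵ × sin 65° = 1.32×10⁻⁴ s⁻¹
Wind speed in SI: 105 knots = 54.0 m/s
Geostrophic balance rearranged: |∂P/∂n| = f ρ V_g
|∂P/∂n| = 1.32×10⁻⁴ × 1.16 × 54.0 = 8.28×10⁻³ Pa/m
Isobar spacing: Δn = ΔP/|∂P/∂n| = 200 Pa / 8.28×10⁻³ Pa/m = 24155 m ≈ 24.2 km

24.2 km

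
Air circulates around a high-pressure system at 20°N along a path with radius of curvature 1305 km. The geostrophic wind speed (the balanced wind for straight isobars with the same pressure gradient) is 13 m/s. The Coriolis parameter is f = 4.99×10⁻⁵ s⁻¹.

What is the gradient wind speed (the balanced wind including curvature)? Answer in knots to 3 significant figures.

34.9 knots

Around a high, pressure-gradient force acts outward with centrifugal, so Coriolis balances both:
fV = (1/ρ)|∂P/∂n| + V²/R  →  V² − fR·V + fR·V_g = 0
With fR = 4.99×10⁻⁵ × 1305×10³ m = 65.1 m/s:
V = [fR − √((fR)² − 4 fR V_g)]/2 = [65.1 − √(65.1² − 4×65.1×13)]/2 = 17.9 m/s
Supergeostrophic (V > V_g = 13 m/s), as expected around a high.
Converting: 17.9 m/s × 1.944 = 34.9 knots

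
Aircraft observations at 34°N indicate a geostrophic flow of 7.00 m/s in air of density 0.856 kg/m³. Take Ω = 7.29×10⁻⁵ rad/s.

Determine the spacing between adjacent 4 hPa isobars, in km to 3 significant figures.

Coriolis parameter at 34°N:
f = 2Ω sin φ = 2 × 7.29×10⁻⁵ × sin 34° = 8.15×10⁻⁵ s⁻¹
Geostrophic balance rearranged: |∂P/∂n| = f ρ V_g
|∂P/∂n| = 8.15×10⁻⁵ × 0.856 × 7.00 = 4.89×10⁻⁴ Pa/m
Isobar spacing: Δn = ΔP/|∂P/∂n| = 400 Pa / 4.89×10⁻⁴ Pa/m = 818783 m ≈ 819 km

819 km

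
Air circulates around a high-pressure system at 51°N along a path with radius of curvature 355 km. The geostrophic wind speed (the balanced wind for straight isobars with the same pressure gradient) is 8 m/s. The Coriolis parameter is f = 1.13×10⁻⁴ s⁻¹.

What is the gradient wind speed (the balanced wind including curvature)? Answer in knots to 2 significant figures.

21 knots

Around a high, pressure-gradient force acts outward with centrifugal, so Coriolis balances both:
fV = (1/ρ)|∂P/∂n| + V²/R  →  V² − fR·V + fR·V_g = 0
With fR = 1.13×10⁻⁴ × 355×10³ m = 40.1 m/s:
V = [fR − √((fR)² − 4 fR V_g)]/2 = [40.1 − √(40.1² − 4×40.1×8)]/2 = 11 m/s
Supergeostrophic (V > V_g = 8 m/s), as expected around a high.
Converting: 11 m/s × 1.944 = 21 knots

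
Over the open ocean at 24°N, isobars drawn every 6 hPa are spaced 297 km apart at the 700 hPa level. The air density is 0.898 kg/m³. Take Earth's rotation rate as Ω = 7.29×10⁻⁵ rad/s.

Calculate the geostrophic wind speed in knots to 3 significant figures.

Coriolis parameter at 24°N:
f = 2Ω sin φ = 2 × 7.29×10⁻⁵ × sin 24° = 5.93×10⁻⁵ s⁻¹
Pressure gradient: |∂P/∂n| = 600 Pa / 297000 m = 2.02×10⁻³ Pa/m
Geostrophic balance (pressure-gradient force = Coriolis force):
V_g = (1/(fρ)) |∂P/∂n| = 2.02×10⁻³ / (5.93×10⁻⁵ × 0.898) = 37.9 m/s
Converting: 37.9 m/s × 1.944 = 73.7 knots

73.7 knots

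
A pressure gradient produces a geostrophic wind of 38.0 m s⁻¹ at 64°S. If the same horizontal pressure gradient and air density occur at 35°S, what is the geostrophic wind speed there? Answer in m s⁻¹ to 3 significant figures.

With the same pressure gradient and density, V_g ∝ 1/f ∝ 1/sin φ.
V₂ = V₁ · sin φ₁ / sin φ₂ = 38.0 × sin 64° / sin 35°
V₂ = 38.0 × 0.8988/0.5736 = 59.5 m s⁻¹

59.5 m s⁻¹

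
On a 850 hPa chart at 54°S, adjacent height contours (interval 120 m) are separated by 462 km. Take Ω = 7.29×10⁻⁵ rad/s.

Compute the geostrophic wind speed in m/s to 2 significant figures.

Coriolis parameter at 54°S:
f = 2Ω sin φ = 2 × 7.29×10⁻⁵ × sin 54° = 1.18×10⁻⁴ s⁻¹
Height gradient: |∂Z/∂n| = 120 m / 462000 m = 2.60×10⁻⁴
On a pressure surface, geostrophic balance gives V_g = (g/f)|∂Z/∂n|:
V_g = 9.81 × 2.60×10⁻⁴ / 1.18×10⁻⁴ = 21.6 m/s

22 m/s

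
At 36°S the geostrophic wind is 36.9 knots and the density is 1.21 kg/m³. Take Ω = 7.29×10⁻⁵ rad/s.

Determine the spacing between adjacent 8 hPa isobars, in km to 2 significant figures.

410 km

Coriolis parameter at 36°S:
f = 2Ω sin φ = 2 × 7.29×10⁻⁵ × sin 36° = 8.57×10⁻⁵ s⁻¹
Wind speed in SI: 36.9 knots = 19.0 m/s
Geostrophic balance rearranged: |∂P/∂n| = f ρ V_g
|∂P/∂n| = 8.57×10⁻⁵ × 1.21 × 19.0 = 1.97×10⁻³ Pa/m
Isobar spacing: Δn = ΔP/|∂P/∂n| = 800 Pa / 1.97×10⁻³ Pa/m = 406410 m ≈ 410 km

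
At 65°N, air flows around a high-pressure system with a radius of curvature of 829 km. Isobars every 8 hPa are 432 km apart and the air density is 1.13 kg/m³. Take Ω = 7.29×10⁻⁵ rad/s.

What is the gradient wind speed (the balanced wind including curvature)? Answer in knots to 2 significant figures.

28 knots

Coriolis parameter at 65°N:
f = 2Ω sin φ = 2 × 7.29×10⁻⁵ × sin 65° = 1.32×10⁻⁴ s⁻¹
Pressure gradient: |∂P/∂n| = 800 Pa / 432000 m = 1.85×10⁻³ Pa/m
Geostrophic speed: V_g = |∂P/∂n|/(fρ) = 1.85×10⁻³/(1.32×10⁻⁴ × 1.13) = 12.4 m/s
Around a high, pressure-gradient force acts outward with centrifugal, so Coriolis balances both:
fV = (1/ρ)|∂P/∂n| + V²/R  →  V² − fR·V + fR·V_g = 0
With fR = 1.32×10⁻⁴ × 829×10³ m = 110 m/s:
V = [fR − √((fR)² − 4 fR V_g)]/2 = [110 − √(110² − 4×110×12.4)]/2 = 14.3 m/s
Supergeostrophic (V > V_g = 12.4 m/s), as expected around a high.
Converting: 14.3 m/s × 1.944 = 28 knots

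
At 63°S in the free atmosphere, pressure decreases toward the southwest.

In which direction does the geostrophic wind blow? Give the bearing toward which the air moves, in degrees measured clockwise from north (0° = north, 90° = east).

135°

The pressure-gradient force points toward the southwest (bearing 225°).
Geostrophic balance: in the Southern Hemisphere the Coriolis force deflects motion to the left, so the geostrophic wind blows 90° to the left of the pressure-gradient force (low pressure on the right).
Rotating 225° by 90° counterclockwise gives 135° — the wind blows toward the southeast.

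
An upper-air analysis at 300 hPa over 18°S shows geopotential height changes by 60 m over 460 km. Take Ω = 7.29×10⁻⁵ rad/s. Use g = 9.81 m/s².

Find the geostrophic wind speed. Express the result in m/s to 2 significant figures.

28 m/s

Coriolis parameter at 18°S:
f = 2Ω sin φ = 2 × 7.29×10⁻⁵ × sin 18° = 4.51×10⁻⁵ s⁻¹
Height gradient: |∂Z/∂n| = 60 m / 460000 m = 1.30×10⁻⁴
On a pressure surface, geostrophic balance gives V_g = (g/f)|∂Z/∂n|:
V_g = 9.81 × 1.30×10⁻⁴ / 4.51×10⁻⁵ = 28.4 m/s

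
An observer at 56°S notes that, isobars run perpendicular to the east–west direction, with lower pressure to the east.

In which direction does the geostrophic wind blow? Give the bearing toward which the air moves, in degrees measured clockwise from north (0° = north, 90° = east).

000°

The pressure-gradient force points toward the east (bearing 090°).
Geostrophic balance: in the Southern Hemisphere the Coriolis force deflects motion to the left, so the geostrophic wind blows 90° to the left of the pressure-gradient force (low pressure on the right).
Rotating 090° by 90° counterclockwise gives 000° — the wind blows toward the north.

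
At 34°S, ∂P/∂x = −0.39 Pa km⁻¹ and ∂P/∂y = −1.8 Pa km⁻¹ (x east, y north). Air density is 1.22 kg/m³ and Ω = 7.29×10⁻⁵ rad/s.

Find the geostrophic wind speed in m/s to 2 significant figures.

Coriolis parameter at 34°S:
f = 2Ω sin φ = 2 × 7.29×10⁻⁵ × sin 34° = 8.15×10⁻⁵ s⁻¹
In the Southern Hemisphere f is negative: f = −8.15×10⁻⁵ s⁻¹.
Component geostrophic relations (x east, y north):
u_g = −(1/(fρ)) ∂P/∂y,  v_g = (1/(fρ)) ∂P/∂x
u_g = −(−1.8×10⁻³)/(−8.15×10⁻⁵ × 1.22) = −18.1 m/s;  v_g = (−0.39×10⁻³)/(−8.15×10⁻⁵ × 1.22) = 3.92 m/s
|V_g| = √(u_g² + v_g²) = 18.5 m/s

19 m/s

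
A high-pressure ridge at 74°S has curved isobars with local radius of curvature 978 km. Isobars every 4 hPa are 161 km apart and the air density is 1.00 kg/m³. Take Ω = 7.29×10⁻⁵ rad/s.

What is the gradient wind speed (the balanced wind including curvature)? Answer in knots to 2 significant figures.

41 knots

Coriolis parameter at 74°S:
f = 2Ω sin φ = 2 × 7.29×10⁻⁵ × sin 74° = 1.40×10⁻⁴ s⁻¹
Pressure gradient: |∂P/∂n| = 400 Pa / 161000 m = 2.48×10⁻³ Pa/m
Geostrophic speed: V_g = |∂P/∂n|/(fρ) = 2.48×10⁻³/(1.40×10⁻⁴ × 1.00) = 17.7 m/s
Around a high, pressure-gradient force acts outward with centrifugal, so Coriolis balances both:
fV = (1/ρ)|∂P/∂n| + V²/R  →  V² − fR·V + fR·V_g = 0
With fR = 1.40×10⁻⁴ × 978×10³ m = 137 m/s:
V = [fR − √((fR)² − 4 fR V_g)]/2 = [137 − √(137² − 4×137×17.7)]/2 = 20.9 m/s
Supergeostrophic (V > V_g = 17.7 m/s), as expected around a high.
Converting: 20.9 m/s × 1.944 = 41 knots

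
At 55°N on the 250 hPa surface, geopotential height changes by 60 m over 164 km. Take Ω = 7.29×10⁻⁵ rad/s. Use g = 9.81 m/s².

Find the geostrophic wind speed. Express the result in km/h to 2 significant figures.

Coriolis parameter at 55°N:
f = 2Ω sin φ = 2 × 7.29×10⁻⁵ × sin 55° = 1.19×10⁻⁴ s⁻¹
Height gradient: |∂Z/∂n| = 60 m / 164000 m = 3.66×10⁻⁴
On a pressure surface, geostrophic balance gives V_g = (g/f)|∂Z/∂n|:
V_g = 9.81 × 3.66×10⁻⁴ / 1.19×10⁻⁴ = 30.1 m/s
Converting: 30.1 m/s × 3.6 = 110 km/h

110 km/h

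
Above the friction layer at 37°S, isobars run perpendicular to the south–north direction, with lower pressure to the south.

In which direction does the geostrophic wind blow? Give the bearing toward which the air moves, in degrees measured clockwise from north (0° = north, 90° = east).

090°

The pressure-gradient force points toward the south (bearing 180°).
Geostrophic balance: in the Southern Hemisphere the Coriolis force deflects motion to the left, so the geostrophic wind blows 90° to the left of the pressure-gradient force (low pressure on the right).
Rotating 180° by 90° counterclockwise gives 090° — the wind blows toward the east.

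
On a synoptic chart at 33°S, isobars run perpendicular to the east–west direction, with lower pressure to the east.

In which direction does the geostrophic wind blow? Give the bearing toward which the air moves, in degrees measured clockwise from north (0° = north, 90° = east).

The pressure-gradient force points toward the east (bearing 090°).
Geostrophic balance: in the Southern Hemisphere the Coriolis force deflects motion to the left, so the geostrophic wind blows 90° to the left of the pressure-gradient force (low pressure on the right).
Rotating 090° by 90° counterclockwise gives 000° — the wind blows toward the north.

000°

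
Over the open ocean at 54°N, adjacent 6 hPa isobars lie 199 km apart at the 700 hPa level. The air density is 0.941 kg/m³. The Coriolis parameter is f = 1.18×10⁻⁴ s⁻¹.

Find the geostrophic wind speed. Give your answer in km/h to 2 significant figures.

98 km/h

Pressure gradient: |∂P/∂n| = 600 Pa / 199000 m = 3.02×10⁻³ Pa/m
Geostrophic balance (pressure-gradient force = Coriolis force):
V_g = (1/(fρ)) |∂P/∂n| = 3.02×10⁻³ / (1.18×10⁻⁴ × 0.941) = 27.2 m/s
Converting: 27.2 m/s × 3.6 = 98 km/h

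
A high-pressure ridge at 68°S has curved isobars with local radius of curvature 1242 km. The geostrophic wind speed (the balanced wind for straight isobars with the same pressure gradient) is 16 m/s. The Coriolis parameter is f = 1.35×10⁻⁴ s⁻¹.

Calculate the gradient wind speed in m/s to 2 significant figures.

Around a high, pressure-gradient force acts outward with centrifugal, so Coriolis balances both:
fV = (1/ρ)|∂P/∂n| + V²/R  →  V² − fR·V + fR·V_g = 0
With fR = 1.35×10⁻⁴ × 1242×10³ m = 168 m/s:
V = [fR − √((fR)² − 4 fR V_g)]/2 = [168 − √(168² − 4×168×16)]/2 = 17.9 m/s
Supergeostrophic (V > V_g = 16 m/s), as expected around a high.

18 m/s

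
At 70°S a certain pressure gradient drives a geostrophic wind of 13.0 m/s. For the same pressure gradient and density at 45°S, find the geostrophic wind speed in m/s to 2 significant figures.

17 m/s

With the same pressure gradient and density, V_g ∝ 1/f ∝ 1/sin φ.
V₂ = V₁ · sin φ₁ / sin φ₂ = 13.0 × sin 70° / sin 45°
V₂ = 13.0 × 0.9397/0.7071 = 17 m/s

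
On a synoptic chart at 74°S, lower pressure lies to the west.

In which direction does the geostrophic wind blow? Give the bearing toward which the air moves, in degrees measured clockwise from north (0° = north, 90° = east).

180°

The pressure-gradient force points toward the west (bearing 270°).
Geostrophic balance: in the Southern Hemisphere the Coriolis force deflects motion to the left, so the geostrophic wind blows 90° to the left of the pressure-gradient force (low pressure on the right).
Rotating 270° by 90° counterclockwise gives 180° — the wind blows toward the south.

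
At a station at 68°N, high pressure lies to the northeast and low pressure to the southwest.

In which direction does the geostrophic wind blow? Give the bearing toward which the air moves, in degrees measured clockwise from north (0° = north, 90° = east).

The pressure-gradient force points toward the southwest (bearing 225°).
Geostrophic balance: in the Northern Hemisphere the Coriolis force deflects motion to the right, so the geostrophic wind blows 90° to the right of the pressure-gradient force (low pressure on the left).
Rotating 225° by 90° clockwise gives 315° — the wind blows toward the northwest.

315°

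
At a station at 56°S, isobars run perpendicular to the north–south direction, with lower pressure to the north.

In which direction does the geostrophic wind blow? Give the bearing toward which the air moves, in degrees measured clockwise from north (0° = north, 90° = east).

270°

The pressure-gradient force points toward the north (bearing 000°).
Geostrophic balance: in the Southern Hemisphere the Coriolis force deflects motion to the left, so the geostrophic wind blows 90° to the left of the pressure-gradient force (low pressure on the right).
Rotating 000° by 90° counterclockwise gives 270° — the wind blows toward the west.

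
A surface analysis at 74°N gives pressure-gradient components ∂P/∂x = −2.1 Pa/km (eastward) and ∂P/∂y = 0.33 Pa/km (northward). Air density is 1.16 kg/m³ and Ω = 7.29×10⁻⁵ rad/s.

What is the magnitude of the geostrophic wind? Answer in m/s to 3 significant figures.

13.1 m/s

Coriolis parameter at 74°N:
f = 2Ω sin φ = 2 × 7.29×10⁻⁵ × sin 74° = 1.40×10⁻⁴ s⁻¹
Component geostrophic relations (x east, y north):
u_g = −(1/(fρ)) ∂P/∂y,  v_g = (1/(fρ)) ∂P/∂x
u_g = −(0.33×10⁻³)/(1.40×10⁻⁴ × 1.16) = −2.03 m/s;  v_g = (−2.1×10⁻³)/(1.40×10⁻⁴ × 1.16) = −12.9 m/s
|V_g| = √(u_g² + v_g²) = 13.1 m/s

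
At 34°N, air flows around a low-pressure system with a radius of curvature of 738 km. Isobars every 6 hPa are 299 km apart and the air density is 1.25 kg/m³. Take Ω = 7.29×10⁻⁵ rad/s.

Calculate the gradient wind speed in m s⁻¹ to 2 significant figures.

16 m s⁻¹

Coriolis parameter at 34°N:
f = 2Ω sin φ = 2 × 7.29×10⁻⁵ × sin 34° = 8.15×10⁻⁵ s⁻¹
Pressure gradient: |∂P/∂n| = 600 Pa / 299000 m = 2.01×10⁻³ Pa/m
Geostrophic speed: V_g = |∂P/∂n|/(fρ) = 2.01×10⁻³/(8.15×10⁻⁵ × 1.25) = 19.7 m/s
Around a low, centrifugal force acts outward with Coriolis, so pressure-gradient force balances both:
(1/ρ)|∂P/∂n| = fV + V²/R  →  V² + fR·V − fR·V_g = 0
With fR = 8.15×10⁻⁵ × 738×10³ m = 60.2 m/s:
V = [−fR + √((fR)² + 4 fR V_g)]/2 = [−60.2 + √(60.2² + 4×60.2×19.7)]/2 = 15.6 m/s
Subgeostrophic (V < V_g = 19.7 m/s), as expected around a low.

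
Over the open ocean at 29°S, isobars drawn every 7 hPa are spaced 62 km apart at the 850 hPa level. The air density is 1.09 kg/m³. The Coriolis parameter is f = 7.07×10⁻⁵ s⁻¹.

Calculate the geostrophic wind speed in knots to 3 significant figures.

285 knots

Pressure gradient: |∂P/∂n| = 700 Pa / 62000 m = 1.13×10⁻² Pa/m
Geostrophic balance (pressure-gradient force = Coriolis force):
V_g = (1/(fρ)) |∂P/∂n| = 1.13×10⁻² / (7.07×10⁻⁵ × 1.09) = 147 m/s
Converting: 147 m/s × 1.944 = 285 knots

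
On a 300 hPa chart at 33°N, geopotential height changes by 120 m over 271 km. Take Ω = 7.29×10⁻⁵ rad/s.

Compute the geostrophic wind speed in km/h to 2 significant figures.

Coriolis parameter at 33°N:
f = 2Ω sin φ = 2 × 7.29×10⁻⁵ × sin 33° = 7.94×10⁻⁵ s⁻¹
Height gradient: |∂Z/∂n| = 120 m / 271000 m = 4.43×10⁻⁴
On a pressure surface, geostrophic balance gives V_g = (g/f)|∂Z/∂n|:
V_g = 9.81 × 4.43×10⁻⁴ / 7.94×10⁻⁵ = 54.7 m/s
Converting: 54.7 m/s × 3.6 = 200 km/h

200 km/h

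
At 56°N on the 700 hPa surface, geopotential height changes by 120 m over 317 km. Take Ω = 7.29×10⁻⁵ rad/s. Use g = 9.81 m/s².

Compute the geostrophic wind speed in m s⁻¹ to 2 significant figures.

Coriolis parameter at 56°N:
f = 2Ω sin φ = 2 × 7.29×10⁻⁵ × sin 56° = 1.21×10⁻⁴ s⁻¹
Height gradient: |∂Z/∂n| = 120 m / 317000 m = 3.79×10⁻⁴
On a pressure surface, geostrophic balance gives V_g = (g/f)|∂Z/∂n|:
V_g = 9.81 × 3.79×10⁻⁴ / 1.21×10⁻⁴ = 30.7 m/s

31 m s⁻¹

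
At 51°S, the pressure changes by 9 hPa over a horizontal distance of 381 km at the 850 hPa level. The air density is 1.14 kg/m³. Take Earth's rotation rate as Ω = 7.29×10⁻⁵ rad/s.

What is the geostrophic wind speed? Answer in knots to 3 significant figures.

35.5 knots

Coriolis parameter at 51°S:
f = 2Ω sin φ = 2 × 7.29×10⁻⁵ × sin 51° = 1.13×10⁻⁴ s⁻¹
Pressure gradient: |∂P/∂n| = 900 Pa / 381000 m = 2.36×10⁻³ Pa/m
Geostrophic balance (pressure-gradient force = Coriolis force):
V_g = (1/(fρ)) |∂P/∂n| = 2.36×10⁻³ / (1.13×10⁻⁴ × 1.14) = 18.3 m/s
Converting: 18.3 m/s × 1.944 = 35.5 knots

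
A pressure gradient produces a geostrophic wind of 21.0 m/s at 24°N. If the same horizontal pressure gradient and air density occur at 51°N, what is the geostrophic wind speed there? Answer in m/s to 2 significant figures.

With the same pressure gradient and density, V_g ∝ 1/f ∝ 1/sin φ.
V₂ = V₁ · sin φ₁ / sin φ₂ = 21.0 × sin 24° / sin 51°
V₂ = 21.0 × 0.4067/0.7771 = 11 m/s

11 m/s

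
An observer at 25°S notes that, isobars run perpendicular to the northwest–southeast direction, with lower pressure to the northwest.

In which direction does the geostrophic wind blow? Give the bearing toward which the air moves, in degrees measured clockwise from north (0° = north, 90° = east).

225°

The pressure-gradient force points toward the northwest (bearing 315°).
Geostrophic balance: in the Southern Hemisphere the Coriolis force deflects motion to the left, so the geostrophic wind blows 90° to the left of the pressure-gradient force (low pressure on the right).
Rotating 315° by 90° counterclockwise gives 225° — the wind blows toward the southwest.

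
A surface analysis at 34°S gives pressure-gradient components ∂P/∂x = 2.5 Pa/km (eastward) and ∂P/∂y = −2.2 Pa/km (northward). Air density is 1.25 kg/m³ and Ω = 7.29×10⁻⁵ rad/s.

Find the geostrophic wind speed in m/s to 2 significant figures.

Coriolis parameter at 34°S:
f = 2Ω sin φ = 2 × 7.29×10⁻⁵ × sin 34° = 8.15×10⁻⁵ s⁻¹
In the Southern Hemisphere f is negative: f = −8.15×10⁻⁵ s⁻¹.
Component geostrophic relations (x east, y north):
u_g = −(1/(fρ)) ∂P/∂y,  v_g = (1/(fρ)) ∂P/∂x
u_g = −(−2.2×10⁻³)/(−8.15×10⁻⁵ × 1.25) = −21.6 m/s;  v_g = (2.5×10⁻³)/(−8.15×10⁻⁵ × 1.25) = −24.5 m/s
|V_g| = √(u_g² + v_g²) = 32.7 m/s

33 m/s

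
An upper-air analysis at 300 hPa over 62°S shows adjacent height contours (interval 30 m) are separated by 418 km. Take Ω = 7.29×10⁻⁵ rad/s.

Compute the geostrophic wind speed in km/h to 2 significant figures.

20 km/h

Coriolis parameter at 62°S:
f = 2Ω sin φ = 2 × 7.29×10⁻⁵ × sin 62° = 1.29×10⁻⁴ s⁻¹
Height gradient: |∂Z/∂n| = 30 m / 418000 m = 7.18×10⁻⁵
On a pressure surface, geostrophic balance gives V_g = (g/f)|∂Z/∂n|:
V_g = 9.81 × 7.18×10⁻⁵ / 1.29×10⁻⁴ = 5.47 m/s
Converting: 5.47 m/s × 3.6 = 20 km/h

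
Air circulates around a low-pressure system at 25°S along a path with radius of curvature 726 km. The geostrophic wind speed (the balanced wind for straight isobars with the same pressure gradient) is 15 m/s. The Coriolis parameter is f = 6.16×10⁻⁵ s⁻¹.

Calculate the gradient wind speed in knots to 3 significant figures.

23.0 knots

Around a low, centrifugal force acts outward with Coriolis, so pressure-gradient force balances both:
(1/ρ)|∂P/∂n| = fV + V²/R  →  V² + fR·V − fR·V_g = 0
With fR = 6.16×10⁻⁵ × 726×10³ m = 44.7 m/s:
V = [−fR + √((fR)² + 4 fR V_g)]/2 = [−44.7 + √(44.7² + 4×44.7×15)]/2 = 11.9 m/s
Subgeostrophic (V < V_g = 15 m/s), as expected around a low.
Converting: 11.9 m/s × 1.944 = 23.0 knots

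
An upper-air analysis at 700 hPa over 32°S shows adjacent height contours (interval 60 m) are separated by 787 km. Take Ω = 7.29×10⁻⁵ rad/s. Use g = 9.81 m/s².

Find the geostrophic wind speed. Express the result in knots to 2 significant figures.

Coriolis parameter at 32°S:
f = 2Ω sin φ = 2 × 7.29×10⁻⁵ × sin 32° = 7.73×10⁻⁵ s⁻¹
Height gradient: |∂Z/∂n| = 60 m / 787000 m = 7.62×10⁻⁵
On a pressure surface, geostrophic balance gives V_g = (g/f)|∂Z/∂n|:
V_g = 9.81 × 7.62×10⁻⁵ / 7.73×10⁻⁵ = 9.68 m/s
Converting: 9.68 m/s × 1.944 = 19 knots

19 knots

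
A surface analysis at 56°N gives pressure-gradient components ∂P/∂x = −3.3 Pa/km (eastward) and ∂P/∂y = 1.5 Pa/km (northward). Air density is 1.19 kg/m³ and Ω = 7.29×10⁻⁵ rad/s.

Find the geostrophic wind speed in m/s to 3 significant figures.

25.2 m/s

Coriolis parameter at 56°N:
f = 2Ω sin φ = 2 × 7.29×10⁻⁵ × sin 56° = 1.21×10⁻⁴ s⁻¹
Component geostrophic relations (x east, y north):
u_g = −(1/(fρ)) ∂P/∂y,  v_g = (1/(fρ)) ∂P/∂x
u_g = −(1.5×10⁻³)/(1.21×10⁻⁴ × 1.19) = −10.4 m/s;  v_g = (−3.3×10⁻³)/(1.21×10⁻⁴ × 1.19) = −22.9 m/s
|V_g| = √(u_g² + v_g²) = 25.2 m/s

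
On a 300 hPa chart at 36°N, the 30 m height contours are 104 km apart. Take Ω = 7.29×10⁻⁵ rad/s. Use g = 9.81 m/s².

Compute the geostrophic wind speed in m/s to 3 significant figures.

33.0 m/s

Coriolis parameter at 36°N:
f = 2Ω sin φ = 2 × 7.29×10⁻⁵ × sin 36° = 8.57×10⁻⁵ s⁻¹
Height gradient: |∂Z/∂n| = 30 m / 104000 m = 2.88×10⁻⁴
On a pressure surface, geostrophic balance gives V_g = (g/f)|∂Z/∂n|:
V_g = 9.81 × 2.88×10⁻⁴ / 8.57×10⁻⁵ = 33.0 m/s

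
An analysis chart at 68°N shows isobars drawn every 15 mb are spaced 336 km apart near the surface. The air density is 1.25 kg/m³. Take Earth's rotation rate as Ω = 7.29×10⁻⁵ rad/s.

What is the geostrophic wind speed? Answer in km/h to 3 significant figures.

95.1 km/h

Coriolis parameter at 68°N:
f = 2Ω sin φ = 2 × 7.29×10⁻⁵ × sin 68° = 1.35×10⁻⁴ s⁻¹
Pressure gradient: |∂P/∂n| = 1500 Pa / 336000 m = 4.46×10⁻³ Pa/m
Geostrophic balance (pressure-gradient force = Coriolis force):
V_g = (1/(fρ)) |∂P/∂n| = 4.46×10⁻³ / (1.35×10⁻⁴ × 1.25) = 26.4 m/s
Converting: 26.4 m/s × 3.6 = 95.1 km/h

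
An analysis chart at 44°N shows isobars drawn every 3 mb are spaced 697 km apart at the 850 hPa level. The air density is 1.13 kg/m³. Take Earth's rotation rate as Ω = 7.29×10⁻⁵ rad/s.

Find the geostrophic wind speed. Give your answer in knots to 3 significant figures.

Coriolis parameter at 44°N:
f = 2Ω sin φ = 2 × 7.29×10⁻⁵ × sin 44° = 1.01×10⁻⁴ s⁻¹
Pressure gradient: |∂P/∂n| = 300 Pa / 697000 m = 4.30×10⁻⁴ Pa/m
Geostrophic balance (pressure-gradient force = Coriolis force):
V_g = (1/(fρ)) |∂P/∂n| = 4.30×10⁻⁴ / (1.01×10⁻⁴ × 1.13) = 3.76 m/s
Converting: 3.76 m/s × 1.944 = 7.31 knots

7.31 knots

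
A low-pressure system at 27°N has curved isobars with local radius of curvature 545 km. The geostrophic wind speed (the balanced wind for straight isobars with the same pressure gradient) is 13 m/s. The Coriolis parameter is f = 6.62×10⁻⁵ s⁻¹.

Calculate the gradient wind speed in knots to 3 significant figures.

19.7 knots

Around a low, centrifugal force acts outward with Coriolis, so pressure-gradient force balances both:
(1/ρ)|∂P/∂n| = fV + V²/R  →  V² + fR·V − fR·V_g = 0
With fR = 6.62×10⁻⁵ × 545×10³ m = 36.1 m/s:
V = [−fR + √((fR)² + 4 fR V_g)]/2 = [−36.1 + √(36.1² + 4×36.1×13)]/2 = 10.1 m/s
Subgeostrophic (V < V_g = 13 m/s), as expected around a low.
Converting: 10.1 m/s × 1.944 = 19.7 knots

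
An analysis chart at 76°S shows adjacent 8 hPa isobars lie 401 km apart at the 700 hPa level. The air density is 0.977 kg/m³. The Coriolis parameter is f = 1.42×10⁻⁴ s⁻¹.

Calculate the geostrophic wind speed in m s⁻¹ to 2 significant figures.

Pressure gradient: |∂P/∂n| = 800 Pa / 401000 m = 2.00×10⁻³ Pa/m
Geostrophic balance (pressure-gradient force = Coriolis force):
V_g = (1/(fρ)) |∂P/∂n| = 2.00×10⁻³ / (1.42×10⁻⁴ × 0.977) = 14.4 m/s

14 m s⁻¹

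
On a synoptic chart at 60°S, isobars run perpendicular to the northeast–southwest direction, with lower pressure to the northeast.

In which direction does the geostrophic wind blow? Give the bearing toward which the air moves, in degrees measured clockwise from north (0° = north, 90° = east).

The pressure-gradient force points toward the northeast (bearing 045°).
Geostrophic balance: in the Southern Hemisphere the Coriolis force deflects motion to the left, so the geostrophic wind blows 90° to the left of the pressure-gradient force (low pressure on the right).
Rotating 045° by 90° counterclockwise gives 315° — the wind blows toward the northwest.

315°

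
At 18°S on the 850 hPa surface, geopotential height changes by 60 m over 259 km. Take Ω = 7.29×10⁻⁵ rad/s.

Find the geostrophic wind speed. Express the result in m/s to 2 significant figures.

Coriolis parameter at 18°S:
f = 2Ω sin φ = 2 × 7.29×10⁻⁵ × sin 18° = 4.51×10⁻⁵ s⁻¹
Height gradient: |∂Z/∂n| = 60 m / 259000 m = 2.32×10⁻⁴
On a pressure surface, geostrophic balance gives V_g = (g/f)|∂Z/∂n|:
V_g = 9.81 × 2.32×10⁻⁴ / 4.51×10⁻⁵ = 50.4 m/s

50 m/s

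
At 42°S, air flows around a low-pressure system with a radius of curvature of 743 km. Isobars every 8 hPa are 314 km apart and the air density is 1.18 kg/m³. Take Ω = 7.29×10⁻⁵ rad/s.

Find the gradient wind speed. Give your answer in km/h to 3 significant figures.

64.0 km/h

Coriolis parameter at 42°S:
f = 2Ω sin φ = 2 × 7.29×10⁻⁵ × sin 42° = 9.76×10⁻⁵ s⁻¹
Pressure gradient: |∂P/∂n| = 800 Pa / 314000 m = 2.55×10⁻³ Pa/m
Geostrophic speed: V_g = |∂P/∂n|/(fρ) = 2.55×10⁻³/(9.76×10⁻⁵ × 1.18) = 22.1 m/s
Around a low, centrifugal force acts outward with Coriolis, so pressure-gradient force balances both:
(1/ρ)|∂P/∂n| = fV + V²/R  →  V² + fR·V − fR·V_g = 0
With fR = 9.76×10⁻⁵ × 743×10³ m = 72.5 m/s:
V = [−fR + √((fR)² + 4 fR V_g)]/2 = [−72.5 + √(72.5² + 4×72.5×22.1)]/2 = 17.8 m/s
Subgeostrophic (V < V_g = 22.1 m/s), as expected around a low.
Converting: 17.8 m/s × 3.6 = 64.0 km/h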